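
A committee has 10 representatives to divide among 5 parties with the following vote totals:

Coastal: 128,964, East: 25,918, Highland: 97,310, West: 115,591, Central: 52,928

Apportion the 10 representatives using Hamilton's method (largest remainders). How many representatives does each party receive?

Coastal 3; East 1; Highland 2; West 3; Central 1

Total 420711; standard divisor 420711/10 ≈ 42071.1.
Standard quotas: Coastal 3.0654, East 0.6161, Highland 2.3130, West 2.7475, Central 1.2581.
Lower quotas: Coastal 3, East 0, Highland 2, West 2, Central 1 (sum 8, leaving 2 seats).
Remainders in descending order: West 0.7475, East 0.6161, Highland 0.3130, Central 0.2581, Coastal 0.0654.
Largest remainders: West, East receive the extra seats.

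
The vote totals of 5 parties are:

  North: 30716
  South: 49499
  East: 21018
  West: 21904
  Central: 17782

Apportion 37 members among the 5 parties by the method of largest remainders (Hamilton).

North: 8; South: 13; East: 5; West: 6; Central: 5

Total 140919; standard divisor 140919/37 ≈ 3808.622.
Standard quotas: North 8.0649, South 12.9966, East 5.5185, West 5.7512, Central 4.6689.
Lower quotas: North 8, South 12, East 5, West 5, Central 4 (sum 34, leaving 3 seats).
Remainders in descending order: South 0.9966, West 0.7512, Central 0.6689, East 0.5185, North 0.0649.
Largest remainders: South, West, Central receive the extra seats.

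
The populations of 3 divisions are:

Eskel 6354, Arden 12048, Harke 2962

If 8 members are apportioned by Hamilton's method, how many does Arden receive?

5

Standard divisor: 21364 ÷ 8 ≈ 2670.5.
Standard quotas: Eskel 2.3793, Arden 4.5115, Harke 1.1092.
Lower quotas: Eskel 2, Arden 4, Harke 1 (sum 7, leaving 1 seat).
Remainders in descending order: Arden 0.5115, Eskel 0.3793, Harke 0.1092.
Largest remainder: Arden receives the extra seat.
Arden receives 5.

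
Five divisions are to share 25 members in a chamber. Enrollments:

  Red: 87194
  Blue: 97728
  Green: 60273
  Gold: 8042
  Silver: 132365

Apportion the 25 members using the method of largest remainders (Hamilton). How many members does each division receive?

Standard divisor: 385602 ÷ 25 ≈ 15424.08.
Standard quotas: Red 5.6531, Blue 6.3361, Green 3.9077, Gold 0.5214, Silver 8.5817.
Lower quotas: Red 5, Blue 6, Green 3, Gold 0, Silver 8 (sum 22, leaving 3 seats).
Remainders in descending order: Green 0.9077, Red 0.6531, Silver 0.5817, Gold 0.5214, Blue 0.3361.
The surplus seats go to Green, Red, Silver.

Red: 6, Blue: 6, Green: 4, Gold: 0, Silver: 9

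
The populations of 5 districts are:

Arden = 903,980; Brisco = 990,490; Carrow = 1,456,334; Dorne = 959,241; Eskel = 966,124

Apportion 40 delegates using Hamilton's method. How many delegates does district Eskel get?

Total 5276169; standard divisor 5276169/40 ≈ 131904.225.
Standard quotas: Arden 6.8533, Brisco 7.5092, Carrow 11.0408, Dorne 7.2723, Eskel 7.3244.
Lower quotas: Arden 6, Brisco 7, Carrow 11, Dorne 7, Eskel 7 (sum 38, leaving 2 seats).
Remainders in descending order: Arden 0.8533, Brisco 0.5092, Eskel 0.3244, Dorne 0.2723, Carrow 0.0408.
Largest remainders: Arden, Brisco receive the extra seats.
Eskel receives 7.

7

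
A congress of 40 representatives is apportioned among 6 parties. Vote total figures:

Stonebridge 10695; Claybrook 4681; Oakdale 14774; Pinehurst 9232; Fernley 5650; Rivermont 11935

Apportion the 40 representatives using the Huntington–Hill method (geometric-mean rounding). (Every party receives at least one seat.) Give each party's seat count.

With divisor 1417: modified quotas Stonebridge 7.548, Claybrook 3.303, Oakdale 10.426, Pinehurst 6.515, Fernley 3.987, Rivermont 8.423.
Geometric-mean thresholds: Stonebridge √(7·8)=7.483, Claybrook √(3·4)=3.464, Oakdale √(10·11)=10.488, Pinehurst √(6·7)=6.481, Fernley √(3·4)=3.464, Rivermont √(8·9)=8.485.
Each quota rounded against its threshold gives Stonebridge 8, Claybrook 3, Oakdale 10, Pinehurst 7, Fernley 4, Rivermont 8 (total 40).

Stonebridge 8, Claybrook 3, Oakdale 10, Pinehurst 7, Fernley 4, Rivermont 8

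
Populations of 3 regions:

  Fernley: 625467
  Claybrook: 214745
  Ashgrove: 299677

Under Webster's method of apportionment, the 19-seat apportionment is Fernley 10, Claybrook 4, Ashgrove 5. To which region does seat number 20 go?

Priority for the next seat is population ÷ (current seats + 0.5).
Priorities: Fernley 59568.286, Claybrook 47721.111, Ashgrove 54486.727.
Highest priority: Fernley.

Fernley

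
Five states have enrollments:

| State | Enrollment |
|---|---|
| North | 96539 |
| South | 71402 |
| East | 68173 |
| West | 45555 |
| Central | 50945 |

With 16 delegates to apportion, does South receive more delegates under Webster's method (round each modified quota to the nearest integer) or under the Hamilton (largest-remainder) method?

Webster: North 5, South 4, East 3, West 2, Central 2.
Hamilton: North 5, South 3, East 3, West 2, Central 3.
South gets 4 under Webster and 3 under Hamilton.

Webster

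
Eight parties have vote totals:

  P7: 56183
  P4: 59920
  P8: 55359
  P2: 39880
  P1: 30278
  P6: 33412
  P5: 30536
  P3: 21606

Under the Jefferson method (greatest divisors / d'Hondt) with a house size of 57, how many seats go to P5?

5

Standard divisor 327174/57 ≈ 5739.895; standard quotas: P7 9.788, P4 10.439, P8 9.645, P2 6.948, P1 5.275, P6 5.821, P5 5.320, P3 3.764.
Rounding down gives 9, 10, 9, 6, 5, 5, 5, 3 = 52 seats, so the divisor must be adjusted.
With modified divisor 5433.54: modified quotas P7 10.340, P4 11.028, P8 10.188, P2 7.340, P1 5.572, P6 6.149, P5 5.620, P3 3.976.
Rounding down: P7 10, P4 11, P8 10, P2 7, P1 5, P6 6, P5 5, P3 3 (total 57).
P5 receives 5.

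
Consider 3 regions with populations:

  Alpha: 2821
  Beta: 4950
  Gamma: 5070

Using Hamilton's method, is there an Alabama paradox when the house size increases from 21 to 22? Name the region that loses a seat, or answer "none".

none

At 21 seats: Alpha 5, Beta 8, Gamma 8.
At 22 seats: Alpha 5, Beta 8, Gamma 9.
No region's allocation decreased.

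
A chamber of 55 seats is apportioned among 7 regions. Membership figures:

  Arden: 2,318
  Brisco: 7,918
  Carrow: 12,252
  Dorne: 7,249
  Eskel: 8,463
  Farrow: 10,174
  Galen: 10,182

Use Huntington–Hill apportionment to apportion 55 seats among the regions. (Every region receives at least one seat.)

Arden=2; Brisco=7; Carrow=11; Dorne=7; Eskel=8; Farrow=10; Galen=10

With divisor 1069: modified quotas Arden 2.168, Brisco 7.407, Carrow 11.461, Dorne 6.781, Eskel 7.917, Farrow 9.517, Galen 9.525.
Geometric-mean thresholds: Arden √(2·3)=2.449, Brisco √(7·8)=7.483, Carrow √(11·12)=11.489, Dorne √(6·7)=6.481, Eskel √(7·8)=7.483, Farrow √(9·10)=9.487, Galen √(9·10)=9.487.
Each quota rounded against its threshold gives Arden 2, Brisco 7, Carrow 11, Dorne 7, Eskel 8, Farrow 10, Galen 10 (total 55).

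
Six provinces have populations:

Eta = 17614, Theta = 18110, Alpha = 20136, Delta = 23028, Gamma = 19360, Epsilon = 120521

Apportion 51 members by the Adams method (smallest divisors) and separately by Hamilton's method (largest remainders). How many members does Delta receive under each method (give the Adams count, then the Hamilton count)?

6 and 5

Adams: Eta 4, Theta 4, Alpha 5, Delta 6, Gamma 5, Epsilon 27.
Hamilton: Eta 4, Theta 4, Alpha 5, Delta 5, Gamma 5, Epsilon 28.
Delta gets 6 under Adams and 5 under Hamilton.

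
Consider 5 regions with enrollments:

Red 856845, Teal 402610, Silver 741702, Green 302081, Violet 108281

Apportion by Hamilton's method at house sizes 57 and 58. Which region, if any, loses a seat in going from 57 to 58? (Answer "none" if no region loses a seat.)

At 57 seats: Red 20, Teal 9, Silver 18, Green 7, Violet 3.
At 58 seats: Red 21, Teal 10, Silver 18, Green 7, Violet 2.
Violet drops from 3 to 2.

Violet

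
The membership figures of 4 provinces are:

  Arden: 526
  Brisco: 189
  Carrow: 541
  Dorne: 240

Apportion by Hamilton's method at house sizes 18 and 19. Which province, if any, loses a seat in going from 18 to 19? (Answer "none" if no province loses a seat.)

At 18 seats: Arden 6, Brisco 2, Carrow 7, Dorne 3.
At 19 seats: Arden 7, Brisco 2, Carrow 7, Dorne 3.
No province's allocation decreased.

none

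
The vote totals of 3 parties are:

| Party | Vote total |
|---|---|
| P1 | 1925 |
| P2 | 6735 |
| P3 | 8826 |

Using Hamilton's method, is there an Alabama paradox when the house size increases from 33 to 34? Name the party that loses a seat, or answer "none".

none

At 33 seats: P1 3, P2 13, P3 17.
At 34 seats: P1 4, P2 13, P3 17.
No party's allocation decreased.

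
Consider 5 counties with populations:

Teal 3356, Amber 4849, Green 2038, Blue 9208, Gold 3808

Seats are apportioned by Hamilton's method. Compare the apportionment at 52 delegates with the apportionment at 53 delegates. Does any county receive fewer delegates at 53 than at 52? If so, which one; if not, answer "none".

Green

At 52 seats: Teal 7, Amber 11, Green 5, Blue 21, Gold 8.
At 53 seats: Teal 8, Amber 11, Green 4, Blue 21, Gold 9.
Green drops from 5 to 4.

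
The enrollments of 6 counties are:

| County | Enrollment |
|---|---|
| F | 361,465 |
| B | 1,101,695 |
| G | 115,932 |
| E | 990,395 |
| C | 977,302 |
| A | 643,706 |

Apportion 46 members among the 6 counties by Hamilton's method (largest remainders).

F=4, B=12, G=1, E=11, C=11, A=7

Standard divisor: 4190495 ÷ 46 ≈ 91097.717.
Standard quotas: F 3.9679, B 12.0936, G 1.2726, E 10.8718, C 10.7281, A 7.0661.
Lower quotas: F 3, B 12, G 1, E 10, C 10, A 7 (sum 43, leaving 3 seats).
Remainders in descending order: F 0.9679, E 0.8718, C 0.7281, G 0.2726, B 0.0936, A 0.0661.
Largest remainders: F, E, C receive the extra seats.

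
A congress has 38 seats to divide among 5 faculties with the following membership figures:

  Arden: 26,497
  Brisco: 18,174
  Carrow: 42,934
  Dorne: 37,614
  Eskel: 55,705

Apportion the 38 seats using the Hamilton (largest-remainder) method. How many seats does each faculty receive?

Arden 5, Brisco 4, Carrow 9, Dorne 8, Eskel 12

The standard divisor is 180924/38 ≈ 4761.158.
Standard quotas: Arden 5.5652, Brisco 3.8171, Carrow 9.0176, Dorne 7.9002, Eskel 11.6999.
Lower quotas: Arden 5, Brisco 3, Carrow 9, Dorne 7, Eskel 11 (sum 35, leaving 3 seats).
Remainders in descending order: Dorne 0.9002, Brisco 0.8171, Eskel 0.6999, Arden 0.5652, Carrow 0.0176.
Largest remainders: Dorne, Brisco, Eskel receive the extra seats.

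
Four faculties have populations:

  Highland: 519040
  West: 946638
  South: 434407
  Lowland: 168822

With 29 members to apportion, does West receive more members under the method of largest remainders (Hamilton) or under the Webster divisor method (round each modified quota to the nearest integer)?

Hamilton: Highland 7, West 13, South 6, Lowland 3.
Webster: Highland 7, West 14, South 6, Lowland 2.
West gets 13 under Hamilton and 14 under Webster.

Webster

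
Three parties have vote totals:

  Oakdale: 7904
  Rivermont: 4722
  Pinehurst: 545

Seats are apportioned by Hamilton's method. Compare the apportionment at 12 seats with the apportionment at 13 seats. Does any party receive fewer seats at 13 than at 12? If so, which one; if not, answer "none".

At 12 seats: Oakdale 7, Rivermont 4, Pinehurst 1.
At 13 seats: Oakdale 8, Rivermont 5, Pinehurst 0.
Pinehurst drops from 1 to 0.

Pinehurst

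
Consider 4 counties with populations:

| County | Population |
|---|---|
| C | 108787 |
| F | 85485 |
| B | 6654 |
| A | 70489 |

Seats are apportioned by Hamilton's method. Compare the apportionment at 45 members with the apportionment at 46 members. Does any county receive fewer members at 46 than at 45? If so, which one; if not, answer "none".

At 45 seats: C 18, F 14, B 1, A 12.
At 46 seats: C 18, F 15, B 1, A 12.
No county's allocation decreased.

none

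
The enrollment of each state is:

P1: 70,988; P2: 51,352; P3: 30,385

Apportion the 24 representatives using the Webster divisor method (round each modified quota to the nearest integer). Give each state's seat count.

P1: 11, P2: 8, P3: 5

Standard divisor 152725/24 ≈ 6363.542; standard quotas: P1 11.155, P2 8.070, P3 4.775.
Rounding to the nearest integer gives P1 11, P2 8, P3 5 — total 24, matching the house size, so no adjustment is needed.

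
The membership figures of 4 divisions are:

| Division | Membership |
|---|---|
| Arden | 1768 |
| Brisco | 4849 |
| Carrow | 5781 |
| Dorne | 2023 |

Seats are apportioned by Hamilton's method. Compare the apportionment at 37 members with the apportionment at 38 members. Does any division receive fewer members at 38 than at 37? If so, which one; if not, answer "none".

At 37 seats: Arden 5, Brisco 12, Carrow 15, Dorne 5.
At 38 seats: Arden 5, Brisco 13, Carrow 15, Dorne 5.
No division's allocation decreased.

none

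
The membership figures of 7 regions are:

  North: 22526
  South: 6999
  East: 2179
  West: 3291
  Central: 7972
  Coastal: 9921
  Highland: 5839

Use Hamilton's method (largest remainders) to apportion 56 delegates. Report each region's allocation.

The standard divisor is 58727/56 ≈ 1048.696.
Standard quotas: North 21.4800, South 6.6740, East 2.0778, West 3.1382, Central 7.6018, Coastal 9.4603, Highland 5.5679.
Lower quotas: North 21, South 6, East 2, West 3, Central 7, Coastal 9, Highland 5 (sum 53, leaving 3 seats).
Remainders in descending order: South 0.6740, Central 0.6018, Highland 0.5679, North 0.4800, Coastal 0.4603, West 0.1382, East 0.0778.
The surplus seats go to South, Central, Highland.

North 21, South 7, East 2, West 3, Central 8, Coastal 9, Highland 6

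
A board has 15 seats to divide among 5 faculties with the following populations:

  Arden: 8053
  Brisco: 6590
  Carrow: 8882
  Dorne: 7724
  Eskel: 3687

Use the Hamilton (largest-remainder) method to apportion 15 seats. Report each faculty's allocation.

The standard divisor is 34936/15 ≈ 2329.067.
Standard quotas: Arden 3.4576, Brisco 2.8295, Carrow 3.8135, Dorne 3.3163, Eskel 1.5830.
Lower quotas: Arden 3, Brisco 2, Carrow 3, Dorne 3, Eskel 1 (sum 12, leaving 3 seats).
Remainders in descending order: Brisco 0.8295, Carrow 0.8135, Eskel 0.5830, Arden 0.4576, Dorne 0.3163.
The surplus seats go to Brisco, Carrow, Eskel.

Arden 3, Brisco 3, Carrow 4, Dorne 3, Eskel 2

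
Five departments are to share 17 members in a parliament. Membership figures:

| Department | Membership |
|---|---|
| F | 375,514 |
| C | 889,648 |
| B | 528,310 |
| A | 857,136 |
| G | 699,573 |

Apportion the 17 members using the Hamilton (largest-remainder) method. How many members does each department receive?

The standard divisor is 3350181/17 ≈ 197069.471.
Standard quotas: F 1.9055, C 4.5144, B 2.6808, A 4.3494, G 3.5499.
Lower quotas: F 1, C 4, B 2, A 4, G 3 (sum 14, leaving 3 seats).
Remainders in descending order: F 0.9055, B 0.6808, G 0.5499, C 0.5144, A 0.3494.
The surplus seats go to F, B, G.

F 2, C 4, B 3, A 4, G 4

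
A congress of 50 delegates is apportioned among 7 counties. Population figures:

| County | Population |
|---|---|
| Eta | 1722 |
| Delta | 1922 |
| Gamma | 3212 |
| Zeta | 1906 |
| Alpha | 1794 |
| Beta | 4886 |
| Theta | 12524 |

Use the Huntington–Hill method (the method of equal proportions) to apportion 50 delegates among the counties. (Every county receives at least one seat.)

Eta=3, Delta=3, Gamma=6, Zeta=3, Alpha=3, Beta=9, Theta=23

With divisor 556: modified quotas Eta 3.097, Delta 3.457, Gamma 5.777, Zeta 3.428, Alpha 3.227, Beta 8.788, Theta 22.525.
Geometric-mean thresholds: Eta √(3·4)=3.464, Delta √(3·4)=3.464, Gamma √(5·6)=5.477, Zeta √(3·4)=3.464, Alpha √(3·4)=3.464, Beta √(8·9)=8.485, Theta √(22·23)=22.494.
Each quota rounded against its threshold gives Eta 3, Delta 3, Gamma 6, Zeta 3, Alpha 3, Beta 9, Theta 23 (total 50).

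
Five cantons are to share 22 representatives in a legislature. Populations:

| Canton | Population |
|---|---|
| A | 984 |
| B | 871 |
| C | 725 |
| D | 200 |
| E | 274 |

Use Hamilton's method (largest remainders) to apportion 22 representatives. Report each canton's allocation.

A: 7; B: 6; C: 5; D: 2; E: 2

Standard divisor: 3054 ÷ 22 ≈ 138.818.
Standard quotas: A 7.088, B 6.274, C 5.223, D 1.441, E 1.974.
Lower quotas: A 7, B 6, C 5, D 1, E 1 (sum 20, leaving 2 seats).
Remainders in descending order: E 0.974, D 0.441, B 0.274, C 0.223, A 0.088.
Largest remainders: E, D receive the extra seats.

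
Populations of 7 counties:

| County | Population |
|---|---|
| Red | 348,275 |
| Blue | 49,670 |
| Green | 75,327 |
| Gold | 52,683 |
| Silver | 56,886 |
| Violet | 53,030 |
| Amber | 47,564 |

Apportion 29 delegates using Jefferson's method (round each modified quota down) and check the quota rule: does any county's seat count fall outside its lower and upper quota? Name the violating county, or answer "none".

Standard quotas: Red 14.778, Blue 2.108, Green 3.196, Gold 2.235, Silver 2.414, Violet 2.250, Amber 2.018.
Jefferson allocation: Red 16, Blue 2, Green 3, Gold 2, Silver 2, Violet 2, Amber 2.
Red has quota 14.778 (lower 14, upper 15) but receives 16 — outside the quota interval.

Red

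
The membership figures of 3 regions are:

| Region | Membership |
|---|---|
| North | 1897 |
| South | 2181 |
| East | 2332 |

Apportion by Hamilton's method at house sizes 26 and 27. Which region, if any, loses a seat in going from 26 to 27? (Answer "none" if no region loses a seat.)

At 26 seats: North 8, South 9, East 9.
At 27 seats: North 8, South 9, East 10.
No region's allocation decreased.

none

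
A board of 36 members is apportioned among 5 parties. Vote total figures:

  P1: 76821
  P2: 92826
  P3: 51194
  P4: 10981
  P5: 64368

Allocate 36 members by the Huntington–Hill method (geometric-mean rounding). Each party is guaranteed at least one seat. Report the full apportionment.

P1 10; P2 11; P3 6; P4 1; P5 8

With divisor 8089: modified quotas P1 9.497, P2 11.476, P3 6.329, P4 1.358, P5 7.957.
Geometric-mean thresholds: P1 √(9·10)=9.487, P2 √(11·12)=11.489, P3 √(6·7)=6.481, P4 √(1·2)=1.414, P5 √(7·8)=7.483.
Each quota rounded against its threshold gives P1 10, P2 11, P3 6, P4 1, P5 8 (total 36).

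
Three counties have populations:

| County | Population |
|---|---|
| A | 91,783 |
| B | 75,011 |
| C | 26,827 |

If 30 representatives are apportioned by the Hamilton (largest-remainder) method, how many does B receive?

The standard divisor is 193621/30 ≈ 6454.033.
Standard quotas: A 14.2210, B 11.6223, C 4.1566.
Lower quotas: A 14, B 11, C 4 (sum 29, leaving 1 seat).
Remainders in descending order: B 0.6223, A 0.2210, C 0.1566.
The surplus seat goes to B.
B receives 12.

12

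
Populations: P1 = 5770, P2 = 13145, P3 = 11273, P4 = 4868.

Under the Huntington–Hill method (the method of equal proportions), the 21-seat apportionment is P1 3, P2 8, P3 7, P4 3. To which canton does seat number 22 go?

Priority for the next seat is population ÷ (√(s·(s+1))).
Priorities: P1 1665.656, P2 1549.153, P3 1506.418, P4 1405.271.
Highest priority: P1.

P1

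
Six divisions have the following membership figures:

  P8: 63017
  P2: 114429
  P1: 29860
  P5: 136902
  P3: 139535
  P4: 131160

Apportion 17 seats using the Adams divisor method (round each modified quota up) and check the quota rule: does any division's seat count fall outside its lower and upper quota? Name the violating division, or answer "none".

Standard quotas: P8 1.742, P2 3.164, P1 0.826, P5 3.785, P3 3.858, P4 3.626.
Adams allocation: P8 2, P2 3, P1 1, P5 4, P3 4, P4 3.
Every allocation lies between the lower and upper quota.

none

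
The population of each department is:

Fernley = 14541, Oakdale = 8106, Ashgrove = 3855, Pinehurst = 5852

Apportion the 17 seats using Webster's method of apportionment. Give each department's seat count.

Fernley 8, Oakdale 4, Ashgrove 2, Pinehurst 3

Standard divisor 32354/17 ≈ 1903.176; standard quotas: Fernley 7.640, Oakdale 4.259, Ashgrove 2.026, Pinehurst 3.075.
Rounding to the nearest integer gives Fernley 8, Oakdale 4, Ashgrove 2, Pinehurst 3 — total 17, matching the house size, so no adjustment is needed.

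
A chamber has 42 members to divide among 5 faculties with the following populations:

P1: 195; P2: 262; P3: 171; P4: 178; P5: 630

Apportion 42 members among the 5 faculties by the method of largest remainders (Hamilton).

P1=6, P2=8, P3=5, P4=5, P5=18

Standard divisor: 1436 ÷ 42 ≈ 34.19.
Standard quotas: P1 5.703, P2 7.663, P3 5.001, P4 5.206, P5 18.426.
Lower quotas: P1 5, P2 7, P3 5, P4 5, P5 18 (sum 40, leaving 2 seats).
Remainders in descending order: P1 0.703, P2 0.663, P5 0.426, P4 0.206, P3 0.001.
Largest remainders: P1, P2 receive the extra seats.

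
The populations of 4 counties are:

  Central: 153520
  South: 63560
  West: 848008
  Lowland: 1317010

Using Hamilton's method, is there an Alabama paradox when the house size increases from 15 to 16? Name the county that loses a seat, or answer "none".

South

At 15 seats: Central 1, South 1, West 5, Lowland 8.
At 16 seats: Central 1, South 0, West 6, Lowland 9.
South drops from 1 to 0.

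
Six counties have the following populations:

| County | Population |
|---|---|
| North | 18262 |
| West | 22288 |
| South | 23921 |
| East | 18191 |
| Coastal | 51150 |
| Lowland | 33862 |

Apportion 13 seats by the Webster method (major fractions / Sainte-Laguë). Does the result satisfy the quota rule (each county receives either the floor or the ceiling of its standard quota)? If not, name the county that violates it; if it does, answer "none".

Standard quotas: North 1.416, West 1.728, South 1.855, East 1.410, Coastal 3.966, Lowland 2.625.
Webster allocation: North 1, West 2, South 2, East 1, Coastal 4, Lowland 3.
Every allocation lies between the lower and upper quota.

none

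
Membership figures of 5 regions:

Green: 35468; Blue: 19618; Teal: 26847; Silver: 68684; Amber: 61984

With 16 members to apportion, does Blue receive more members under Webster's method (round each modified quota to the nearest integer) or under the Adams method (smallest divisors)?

Webster: Green 3, Blue 1, Teal 2, Silver 5, Amber 5.
Adams: Green 3, Blue 2, Teal 2, Silver 5, Amber 4.
Blue gets 1 under Webster and 2 under Adams.

Adams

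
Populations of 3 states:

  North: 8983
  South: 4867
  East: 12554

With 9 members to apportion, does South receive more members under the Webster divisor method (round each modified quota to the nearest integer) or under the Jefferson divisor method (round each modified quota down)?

Webster: North 3, South 2, East 4.
Jefferson: North 3, South 1, East 5.
South gets 2 under Webster and 1 under Jefferson.

Webster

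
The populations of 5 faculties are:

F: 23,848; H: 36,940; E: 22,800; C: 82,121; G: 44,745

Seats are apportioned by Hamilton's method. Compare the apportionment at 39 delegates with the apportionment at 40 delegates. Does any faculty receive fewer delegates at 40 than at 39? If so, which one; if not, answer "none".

At 39 seats: F 5, H 7, E 4, C 15, G 8.
At 40 seats: F 5, H 7, E 4, C 16, G 8.
No faculty's allocation decreased.

none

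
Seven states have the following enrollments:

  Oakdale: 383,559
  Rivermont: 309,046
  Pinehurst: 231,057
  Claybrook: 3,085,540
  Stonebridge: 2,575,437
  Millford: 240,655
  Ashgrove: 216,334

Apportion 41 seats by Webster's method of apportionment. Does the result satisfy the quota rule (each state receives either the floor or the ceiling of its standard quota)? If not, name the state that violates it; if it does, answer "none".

Standard quotas: Oakdale 2.233, Rivermont 1.799, Pinehurst 1.345, Claybrook 17.966, Stonebridge 14.996, Millford 1.401, Ashgrove 1.260.
Webster allocation: Oakdale 2, Rivermont 2, Pinehurst 1, Claybrook 19, Stonebridge 15, Millford 1, Ashgrove 1.
Claybrook has quota 17.966 (lower 17, upper 18) but receives 19 — outside the quota interval.

Claybrook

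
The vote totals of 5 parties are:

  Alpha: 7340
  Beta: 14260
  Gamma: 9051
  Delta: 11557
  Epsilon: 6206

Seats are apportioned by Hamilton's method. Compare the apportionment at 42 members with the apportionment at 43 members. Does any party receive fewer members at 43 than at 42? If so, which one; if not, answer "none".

At 42 seats: Alpha 6, Beta 12, Gamma 8, Delta 10, Epsilon 6.
At 43 seats: Alpha 7, Beta 13, Gamma 8, Delta 10, Epsilon 5.
Epsilon drops from 6 to 5.

Epsilon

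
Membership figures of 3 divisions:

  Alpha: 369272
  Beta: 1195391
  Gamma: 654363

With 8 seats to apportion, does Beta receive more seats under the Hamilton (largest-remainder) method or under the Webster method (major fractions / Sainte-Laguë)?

Webster

Hamilton: Alpha 1, Beta 4, Gamma 3.
Webster: Alpha 1, Beta 5, Gamma 2.
Beta gets 4 under Hamilton and 5 under Webster.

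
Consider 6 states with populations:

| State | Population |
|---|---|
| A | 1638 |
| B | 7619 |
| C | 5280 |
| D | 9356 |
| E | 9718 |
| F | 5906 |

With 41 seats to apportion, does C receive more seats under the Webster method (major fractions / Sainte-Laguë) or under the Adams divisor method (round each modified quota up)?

Webster: A 2, B 8, C 5, D 10, E 10, F 6.
Adams: A 2, B 8, C 6, D 9, E 10, F 6.
C gets 5 under Webster and 6 under Adams.

Adams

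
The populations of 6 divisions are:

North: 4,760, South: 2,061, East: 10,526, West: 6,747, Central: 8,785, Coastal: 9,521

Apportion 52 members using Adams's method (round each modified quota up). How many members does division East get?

13

Standard divisor 42400/52 ≈ 815.385; standard quotas: North 5.838, South 2.528, East 12.909, West 8.275, Central 10.774, Coastal 11.677.
Rounding up gives 6, 3, 13, 9, 11, 12 = 54 seats, so the divisor must be adjusted.
With modified divisor 870: modified quotas North 5.471, South 2.369, East 12.099, West 7.755, Central 10.098, Coastal 10.944.
Rounding up: North 6, South 3, East 13, West 8, Central 11, Coastal 11 (total 52).
East receives 13.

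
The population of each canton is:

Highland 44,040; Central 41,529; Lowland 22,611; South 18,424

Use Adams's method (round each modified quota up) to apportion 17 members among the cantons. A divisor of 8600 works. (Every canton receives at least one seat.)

Highland 6, Central 5, Lowland 3, South 3

With modified divisor 8600: modified quotas Highland 5.121, Central 4.829, Lowland 2.629, South 2.142.
Rounding up: Highland 6, Central 5, Lowland 3, South 3 (total 17).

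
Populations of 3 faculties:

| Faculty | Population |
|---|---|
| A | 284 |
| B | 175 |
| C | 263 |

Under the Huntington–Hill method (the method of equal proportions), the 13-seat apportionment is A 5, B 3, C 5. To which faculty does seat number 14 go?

Priority for the next seat is population ÷ (√(s·(s+1))).
Priorities: A 51.851, B 50.518, C 48.017.
Highest priority: A.

A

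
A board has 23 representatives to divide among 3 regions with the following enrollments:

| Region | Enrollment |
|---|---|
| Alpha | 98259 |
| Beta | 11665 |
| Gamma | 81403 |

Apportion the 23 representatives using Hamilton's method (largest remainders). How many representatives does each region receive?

Total 191327; standard divisor 191327/23 ≈ 8318.565.
Standard quotas: Alpha 11.8120, Beta 1.4023, Gamma 9.7857.
Lower quotas: Alpha 11, Beta 1, Gamma 9 (sum 21, leaving 2 seats).
Remainders in descending order: Alpha 0.8120, Gamma 0.7857, Beta 0.4023.
Largest remainders: Alpha, Gamma receive the extra seats.

Alpha 12, Beta 1, Gamma 10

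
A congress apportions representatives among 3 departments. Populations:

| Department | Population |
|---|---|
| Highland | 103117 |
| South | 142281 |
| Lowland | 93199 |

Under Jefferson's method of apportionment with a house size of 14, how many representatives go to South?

Standard divisor 338597/14 ≈ 24185.5; standard quotas: Highland 4.264, South 5.883, Lowland 3.854.
Rounding down gives 4, 5, 3 = 12 seats, so the divisor must be adjusted.
With modified divisor 22000: modified quotas Highland 4.687, South 6.467, Lowland 4.236.
Rounding down: Highland 4, South 6, Lowland 4 (total 14).
South receives 6.

6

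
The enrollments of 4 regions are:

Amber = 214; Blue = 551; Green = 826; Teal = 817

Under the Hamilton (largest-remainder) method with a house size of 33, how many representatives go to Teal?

11

The standard divisor is 2408/33 ≈ 72.97.
Standard quotas: Amber 2.933, Blue 7.551, Green 11.320, Teal 11.196.
Lower quotas: Amber 2, Blue 7, Green 11, Teal 11 (sum 31, leaving 2 seats).
Remainders in descending order: Amber 0.933, Blue 0.551, Green 0.320, Teal 0.196.
The surplus seats go to Amber, Blue.
Teal receives 11.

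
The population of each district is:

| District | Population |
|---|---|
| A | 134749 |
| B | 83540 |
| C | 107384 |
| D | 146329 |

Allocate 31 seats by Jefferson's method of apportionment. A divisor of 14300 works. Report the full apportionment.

With modified divisor 14300: modified quotas A 9.423, B 5.842, C 7.509, D 10.233.
Rounding down: A 9, B 5, C 7, D 10 (total 31).

A: 9, B: 5, C: 7, D: 10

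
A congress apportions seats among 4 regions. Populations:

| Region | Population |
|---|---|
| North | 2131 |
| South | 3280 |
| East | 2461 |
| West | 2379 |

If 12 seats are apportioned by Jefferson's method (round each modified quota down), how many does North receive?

Standard divisor 10251/12 ≈ 854.25; standard quotas: North 2.495, South 3.840, East 2.881, West 2.785.
Rounding down gives 2, 3, 2, 2 = 9 seats, so the divisor must be adjusted.
With modified divisor 750: modified quotas North 2.841, South 4.373, East 3.281, West 3.172.
Rounding down: North 2, South 4, East 3, West 3 (total 12).
North receives 2.

2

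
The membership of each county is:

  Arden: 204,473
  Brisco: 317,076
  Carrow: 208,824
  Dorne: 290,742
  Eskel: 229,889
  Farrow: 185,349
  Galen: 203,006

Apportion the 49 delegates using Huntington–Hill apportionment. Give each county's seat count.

Arden 6, Brisco 9, Carrow 6, Dorne 9, Eskel 7, Farrow 6, Galen 6

With divisor 33631: modified quotas Arden 6.080, Brisco 9.428, Carrow 6.209, Dorne 8.645, Eskel 6.836, Farrow 5.511, Galen 6.036.
Geometric-mean thresholds: Arden √(6·7)=6.481, Brisco √(9·10)=9.487, Carrow √(6·7)=6.481, Dorne √(8·9)=8.485, Eskel √(6·7)=6.481, Farrow √(5·6)=5.477, Galen √(6·7)=6.481.
Each quota rounded against its threshold gives Arden 6, Brisco 9, Carrow 6, Dorne 9, Eskel 7, Farrow 6, Galen 6 (total 49).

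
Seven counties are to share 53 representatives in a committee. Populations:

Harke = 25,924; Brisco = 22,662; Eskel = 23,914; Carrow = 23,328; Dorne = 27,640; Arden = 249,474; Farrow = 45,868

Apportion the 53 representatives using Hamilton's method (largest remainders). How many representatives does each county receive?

Harke=3, Brisco=3, Eskel=3, Carrow=3, Dorne=3, Arden=32, Farrow=6

The standard divisor is 418810/53 ≈ 7902.075.
Standard quotas: Harke 3.2807, Brisco 2.8679, Eskel 3.0263, Carrow 2.9521, Dorne 3.4978, Arden 31.5707, Farrow 5.8046.
Lower quotas: Harke 3, Brisco 2, Eskel 3, Carrow 2, Dorne 3, Arden 31, Farrow 5 (sum 49, leaving 4 seats).
Remainders in descending order: Carrow 0.9521, Brisco 0.8679, Farrow 0.8046, Arden 0.5707, Dorne 0.4978, Harke 0.2807, Eskel 0.0263.
Largest remainders: Carrow, Brisco, Farrow, Arden receive the extra seats.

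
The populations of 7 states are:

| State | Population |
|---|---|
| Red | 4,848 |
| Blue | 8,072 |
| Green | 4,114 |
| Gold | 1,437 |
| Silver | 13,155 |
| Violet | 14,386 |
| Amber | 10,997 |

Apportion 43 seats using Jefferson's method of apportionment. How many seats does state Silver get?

Standard divisor 57009/43 ≈ 1325.791; standard quotas: Red 3.657, Blue 6.088, Green 3.103, Gold 1.084, Silver 9.922, Violet 10.851, Amber 8.295.
Rounding down gives 3, 6, 3, 1, 9, 10, 8 = 40 seats, so the divisor must be adjusted.
With modified divisor 1218.92: modified quotas Red 3.977, Blue 6.622, Green 3.375, Gold 1.179, Silver 10.792, Violet 11.802, Amber 9.022.
Rounding down: Red 3, Blue 6, Green 3, Gold 1, Silver 10, Violet 11, Amber 9 (total 43).
Silver receives 10.

10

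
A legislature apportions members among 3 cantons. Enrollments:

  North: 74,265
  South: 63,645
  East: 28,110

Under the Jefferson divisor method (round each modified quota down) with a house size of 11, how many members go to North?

5

Standard divisor 166020/11 ≈ 15092.727; standard quotas: North 4.921, South 4.217, East 1.862.
Rounding down gives 4, 4, 1 = 9 seats, so the divisor must be adjusted.
With modified divisor 13400: modified quotas North 5.542, South 4.750, East 2.098.
Rounding down: North 5, South 4, East 2 (total 11).
North receives 5.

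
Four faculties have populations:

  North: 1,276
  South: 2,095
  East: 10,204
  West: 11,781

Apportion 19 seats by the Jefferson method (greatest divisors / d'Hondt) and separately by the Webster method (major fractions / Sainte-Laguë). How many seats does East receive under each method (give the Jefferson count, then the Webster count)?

8 and 7

Jefferson: North 1, South 1, East 8, West 9.
Webster: North 1, South 2, East 7, West 9.
East gets 8 under Jefferson and 7 under Webster.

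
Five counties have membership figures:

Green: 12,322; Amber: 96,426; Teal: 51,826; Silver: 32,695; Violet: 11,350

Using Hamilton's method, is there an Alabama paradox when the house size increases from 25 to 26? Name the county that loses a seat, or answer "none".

At 25 seats: Green 2, Amber 12, Teal 6, Silver 4, Violet 1.
At 26 seats: Green 2, Amber 12, Teal 7, Silver 4, Violet 1.
No county's allocation decreased.

none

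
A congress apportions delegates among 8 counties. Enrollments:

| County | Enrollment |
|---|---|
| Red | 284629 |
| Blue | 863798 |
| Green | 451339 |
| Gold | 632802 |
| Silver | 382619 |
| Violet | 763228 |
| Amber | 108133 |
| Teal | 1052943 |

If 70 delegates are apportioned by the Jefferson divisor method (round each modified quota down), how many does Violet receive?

Standard divisor 4539491/70 ≈ 64849.871; standard quotas: Red 4.389, Blue 13.320, Green 6.960, Gold 9.758, Silver 5.900, Violet 11.769, Amber 1.667, Teal 16.237.
Rounding down gives 4, 13, 6, 9, 5, 11, 1, 16 = 65 seats, so the divisor must be adjusted.
With modified divisor 61800: modified quotas Red 4.606, Blue 13.977, Green 7.303, Gold 10.240, Silver 6.191, Violet 12.350, Amber 1.750, Teal 17.038.
Rounding down: Red 4, Blue 13, Green 7, Gold 10, Silver 6, Violet 12, Amber 1, Teal 17 (total 70).
Violet receives 12.

12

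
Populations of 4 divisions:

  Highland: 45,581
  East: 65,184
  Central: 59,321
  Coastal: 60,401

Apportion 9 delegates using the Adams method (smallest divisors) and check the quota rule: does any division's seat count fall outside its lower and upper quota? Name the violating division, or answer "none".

Standard quotas: Highland 1.780, East 2.545, Central 2.316, Coastal 2.359.
Adams allocation: Highland 2, East 3, Central 2, Coastal 2.
Every allocation lies between the lower and upper quota.

none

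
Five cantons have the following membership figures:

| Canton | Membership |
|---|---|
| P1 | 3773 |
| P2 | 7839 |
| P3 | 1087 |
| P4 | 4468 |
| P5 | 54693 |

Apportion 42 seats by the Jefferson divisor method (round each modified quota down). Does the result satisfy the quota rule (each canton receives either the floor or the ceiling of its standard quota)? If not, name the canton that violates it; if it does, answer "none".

P5

Standard quotas: P1 2.205, P2 4.582, P3 0.635, P4 2.611, P5 31.966.
Jefferson allocation: P1 2, P2 4, P3 0, P4 2, P5 34.
P5 has quota 31.966 (lower 31, upper 32) but receives 34 — outside the quota interval.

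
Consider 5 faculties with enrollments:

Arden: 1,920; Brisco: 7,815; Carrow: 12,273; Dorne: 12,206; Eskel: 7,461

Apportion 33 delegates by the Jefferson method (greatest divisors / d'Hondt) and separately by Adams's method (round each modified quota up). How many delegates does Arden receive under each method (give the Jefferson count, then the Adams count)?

1 and 2

Jefferson: Arden 1, Brisco 6, Carrow 10, Dorne 10, Eskel 6.
Adams: Arden 2, Brisco 6, Carrow 10, Dorne 9, Eskel 6.
Arden gets 1 under Jefferson and 2 under Adams.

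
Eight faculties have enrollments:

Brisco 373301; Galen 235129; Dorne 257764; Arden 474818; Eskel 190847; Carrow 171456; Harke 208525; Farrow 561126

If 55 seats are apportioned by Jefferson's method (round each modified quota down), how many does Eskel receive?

Standard divisor 2472966/55 ≈ 44963.018; standard quotas: Brisco 8.302, Galen 5.229, Dorne 5.733, Arden 10.560, Eskel 4.245, Carrow 3.813, Harke 4.638, Farrow 12.480.
Rounding down gives 8, 5, 5, 10, 4, 3, 4, 12 = 51 seats, so the divisor must be adjusted.
With modified divisor 42300: modified quotas Brisco 8.825, Galen 5.559, Dorne 6.094, Arden 11.225, Eskel 4.512, Carrow 4.053, Harke 4.930, Farrow 13.265.
Rounding down: Brisco 8, Galen 5, Dorne 6, Arden 11, Eskel 4, Carrow 4, Harke 4, Farrow 13 (total 55).
Eskel receives 4.

4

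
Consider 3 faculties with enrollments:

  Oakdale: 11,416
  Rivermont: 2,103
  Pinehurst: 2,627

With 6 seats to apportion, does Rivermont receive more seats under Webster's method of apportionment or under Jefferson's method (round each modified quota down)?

Webster: Oakdale 4, Rivermont 1, Pinehurst 1.
Jefferson: Oakdale 5, Rivermont 0, Pinehurst 1.
Rivermont gets 1 under Webster and 0 under Jefferson.

Webster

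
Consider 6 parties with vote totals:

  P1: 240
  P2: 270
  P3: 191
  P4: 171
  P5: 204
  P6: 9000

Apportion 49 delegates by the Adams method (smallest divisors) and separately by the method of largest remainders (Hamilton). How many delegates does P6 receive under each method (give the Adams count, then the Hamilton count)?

Adams: P1 2, P2 2, P3 1, P4 1, P5 1, P6 42.
Hamilton: P1 1, P2 1, P3 1, P4 1, P5 1, P6 44.
P6 gets 42 under Adams and 44 under Hamilton.

42 and 44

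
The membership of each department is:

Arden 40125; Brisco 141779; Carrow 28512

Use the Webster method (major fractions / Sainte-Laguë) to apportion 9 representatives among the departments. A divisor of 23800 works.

With modified divisor 23800: modified quotas Arden 1.686, Brisco 5.957, Carrow 1.198.
Rounding to the nearest integer: Arden 2, Brisco 6, Carrow 1 (total 9).

Arden 2, Brisco 6, Carrow 1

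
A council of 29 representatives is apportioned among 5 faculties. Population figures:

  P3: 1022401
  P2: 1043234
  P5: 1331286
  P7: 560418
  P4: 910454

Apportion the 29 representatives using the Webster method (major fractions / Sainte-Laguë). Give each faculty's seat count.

Standard divisor 4867793/29 ≈ 167854.931; standard quotas: P3 6.091, P2 6.215, P5 7.931, P7 3.339, P4 5.424.
Rounding to the nearest integer gives 6, 6, 8, 3, 5 = 28 seats, so the divisor must be adjusted.
With modified divisor 163000: modified quotas P3 6.272, P2 6.400, P5 8.167, P7 3.438, P4 5.586.
Rounding to the nearest integer: P3 6, P2 6, P5 8, P7 3, P4 6 (total 29).

P3 6; P2 6; P5 8; P7 3; P4 6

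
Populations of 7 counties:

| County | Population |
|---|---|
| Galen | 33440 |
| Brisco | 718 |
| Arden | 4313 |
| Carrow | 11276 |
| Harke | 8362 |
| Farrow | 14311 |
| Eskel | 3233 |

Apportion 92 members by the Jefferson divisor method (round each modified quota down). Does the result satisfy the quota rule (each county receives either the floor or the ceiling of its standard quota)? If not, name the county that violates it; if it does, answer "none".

Galen

Standard quotas: Galen 40.666, Brisco 0.873, Arden 5.245, Carrow 13.713, Harke 10.169, Farrow 17.403, Eskel 3.932.
Jefferson allocation: Galen 42, Brisco 0, Arden 5, Carrow 14, Harke 10, Farrow 17, Eskel 4.
Galen has quota 40.666 (lower 40, upper 41) but receives 42 — outside the quota interval.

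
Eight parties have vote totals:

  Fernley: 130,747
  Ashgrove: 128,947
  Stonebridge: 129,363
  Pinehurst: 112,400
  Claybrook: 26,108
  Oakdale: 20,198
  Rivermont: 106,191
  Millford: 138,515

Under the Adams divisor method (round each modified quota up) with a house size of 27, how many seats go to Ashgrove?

4

Standard divisor 792469/27 ≈ 29350.704; standard quotas: Fernley 4.455, Ashgrove 4.393, Stonebridge 4.407, Pinehurst 3.830, Claybrook 0.890, Oakdale 0.688, Rivermont 3.618, Millford 4.719.
Rounding up gives 5, 5, 5, 4, 1, 1, 4, 5 = 30 seats, so the divisor must be adjusted.
With modified divisor 33700: modified quotas Fernley 3.880, Ashgrove 3.826, Stonebridge 3.839, Pinehurst 3.335, Claybrook 0.775, Oakdale 0.599, Rivermont 3.151, Millford 4.110.
Rounding up: Fernley 4, Ashgrove 4, Stonebridge 4, Pinehurst 4, Claybrook 1, Oakdale 1, Rivermont 4, Millford 5 (total 27).
Ashgrove receives 4.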